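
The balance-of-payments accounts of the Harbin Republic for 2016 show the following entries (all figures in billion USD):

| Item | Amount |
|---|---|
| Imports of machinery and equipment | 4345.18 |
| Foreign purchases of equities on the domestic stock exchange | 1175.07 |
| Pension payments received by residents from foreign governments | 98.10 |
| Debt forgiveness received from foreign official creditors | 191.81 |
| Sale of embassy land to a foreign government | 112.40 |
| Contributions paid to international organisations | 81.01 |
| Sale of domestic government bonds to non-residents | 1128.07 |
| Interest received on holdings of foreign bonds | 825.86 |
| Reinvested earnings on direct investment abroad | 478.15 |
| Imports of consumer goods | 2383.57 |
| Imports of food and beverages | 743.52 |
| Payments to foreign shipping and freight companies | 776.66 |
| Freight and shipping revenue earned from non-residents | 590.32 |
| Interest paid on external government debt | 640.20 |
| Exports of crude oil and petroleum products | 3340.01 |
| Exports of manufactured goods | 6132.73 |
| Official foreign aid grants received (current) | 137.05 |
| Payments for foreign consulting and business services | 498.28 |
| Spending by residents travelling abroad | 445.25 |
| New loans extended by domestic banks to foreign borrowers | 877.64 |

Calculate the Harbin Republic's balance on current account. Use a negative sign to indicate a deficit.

1688.55

Goods: 3340.01 - 743.52 - 2383.57 - 4345.18 + 6132.73 = 2000.47
Services: -445.25 + 590.32 - 498.28 - 776.66 = -1129.87
Primary income: 825.86 - 640.20 + 478.15 = 663.81
Secondary income: 98.10 - 81.01 + 137.05 = 154.14
Current account = 2000.47 + (-1129.87) + 663.81 + 154.14 = 1688.55
(Excluded from the current account — financial account: foreign purchases of equities on the domestic stock exchange 1175.07, sale of domestic government bonds to non-residents 1128.07, new loans extended by domestic banks to foreign borrowers 877.64; capital account: debt forgiveness received from foreign official creditors 191.81, sale of embassy land to a foreign government 112.40.)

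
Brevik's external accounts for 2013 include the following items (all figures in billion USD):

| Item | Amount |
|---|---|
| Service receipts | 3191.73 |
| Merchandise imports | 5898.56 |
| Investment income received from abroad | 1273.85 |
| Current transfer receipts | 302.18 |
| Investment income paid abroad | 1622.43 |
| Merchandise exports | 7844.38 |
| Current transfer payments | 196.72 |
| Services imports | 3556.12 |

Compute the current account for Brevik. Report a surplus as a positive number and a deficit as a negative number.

1338.31

Goods balance = 7844.38 - 5898.56 = 1945.82
Services balance = 3191.73 - 3556.12 = -364.39
Trade balance (goods + services) = 1945.82 + (-364.39) = 1581.43
Net primary income = 1273.85 - 1622.43 = -348.58
Net secondary income = 302.18 - 196.72 = 105.46
Current account = 1581.43 + (-348.58) + 105.46 = 1338.31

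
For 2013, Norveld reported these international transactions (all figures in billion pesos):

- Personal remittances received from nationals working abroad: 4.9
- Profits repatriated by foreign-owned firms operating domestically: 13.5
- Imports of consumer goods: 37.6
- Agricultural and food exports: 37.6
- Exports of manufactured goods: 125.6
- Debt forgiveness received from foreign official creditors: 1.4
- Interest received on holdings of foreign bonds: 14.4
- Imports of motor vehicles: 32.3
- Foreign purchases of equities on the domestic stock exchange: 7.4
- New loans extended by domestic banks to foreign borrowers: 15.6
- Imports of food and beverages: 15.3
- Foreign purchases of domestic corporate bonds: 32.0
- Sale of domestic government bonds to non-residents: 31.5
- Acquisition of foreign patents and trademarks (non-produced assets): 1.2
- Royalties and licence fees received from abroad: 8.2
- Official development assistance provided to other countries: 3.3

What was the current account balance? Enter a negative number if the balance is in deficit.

88.7

Goods: -15.3 + 125.6 - 32.3 - 37.6 + 37.6 = 78.0
Services: 8.2
Primary income: 14.4 - 13.5 = 0.9
Secondary income: 4.9 - 3.3 = 1.6
Current account = 78.0 + 8.2 + 0.9 + 1.6 = 88.7
(Excluded from the current account — capital account: debt forgiveness received from foreign official creditors 1.4, acquisition of foreign patents and trademarks (non-produced assets) 1.2; financial account: foreign purchases of equities on the domestic stock exchange 7.4, new loans extended by domestic banks to foreign borrowers 15.6, foreign purchases of domestic corporate bonds 32.0, sale of domestic government bonds to non-residents 31.5.)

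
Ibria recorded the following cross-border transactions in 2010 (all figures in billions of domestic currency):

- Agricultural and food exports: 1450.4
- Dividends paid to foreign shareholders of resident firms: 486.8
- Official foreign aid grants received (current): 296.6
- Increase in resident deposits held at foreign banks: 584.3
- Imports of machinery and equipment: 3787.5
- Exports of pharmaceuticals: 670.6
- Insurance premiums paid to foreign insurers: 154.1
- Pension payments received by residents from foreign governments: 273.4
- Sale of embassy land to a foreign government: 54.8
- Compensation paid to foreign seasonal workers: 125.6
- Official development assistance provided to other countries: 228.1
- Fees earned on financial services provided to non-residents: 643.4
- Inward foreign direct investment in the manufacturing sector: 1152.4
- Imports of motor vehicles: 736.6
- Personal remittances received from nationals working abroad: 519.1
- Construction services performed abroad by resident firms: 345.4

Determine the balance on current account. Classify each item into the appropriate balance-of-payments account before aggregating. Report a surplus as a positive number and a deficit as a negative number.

Goods: -736.6 + 1450.4 + 670.6 - 3787.5 = -2403.1
Services: 643.4 + 345.4 - 154.1 = 834.7
Primary income: -125.6 - 486.8 = -612.4
Secondary income: 296.6 + 519.1 - 228.1 + 273.4 = 861.0
Current account = (-2403.1) + 834.7 + (-612.4) + 861.0 = -1319.8
(Excluded from the current account — financial account: increase in resident deposits held at foreign banks 584.3, inward foreign direct investment in the manufacturing sector 1152.4; capital account: sale of embassy land to a foreign government 54.8.)

-1319.8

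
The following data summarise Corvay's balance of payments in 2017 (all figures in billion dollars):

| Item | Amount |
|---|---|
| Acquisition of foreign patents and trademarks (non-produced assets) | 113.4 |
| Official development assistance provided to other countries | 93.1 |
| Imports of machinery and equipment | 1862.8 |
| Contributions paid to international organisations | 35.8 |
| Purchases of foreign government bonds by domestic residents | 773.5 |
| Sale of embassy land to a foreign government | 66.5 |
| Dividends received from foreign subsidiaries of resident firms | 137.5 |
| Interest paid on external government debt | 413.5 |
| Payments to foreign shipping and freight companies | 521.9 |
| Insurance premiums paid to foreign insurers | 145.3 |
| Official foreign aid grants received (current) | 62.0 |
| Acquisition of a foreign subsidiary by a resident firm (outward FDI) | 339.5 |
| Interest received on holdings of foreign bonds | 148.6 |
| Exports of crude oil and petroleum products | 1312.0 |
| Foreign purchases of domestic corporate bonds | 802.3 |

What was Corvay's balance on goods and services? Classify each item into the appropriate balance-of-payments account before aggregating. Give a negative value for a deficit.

Goods: -1862.8 + 1312.0 = -550.8
Services: -521.9 - 145.3 = -667.2
Trade balance = -550.8 + (-667.2) = -1218.0
(Excluded from the trade balance — capital account: acquisition of foreign patents and trademarks (non-produced assets) 113.4, sale of embassy land to a foreign government 66.5; secondary income: official development assistance provided to other countries 93.1, contributions paid to international organisations 35.8, official foreign aid grants received (current) 62.0; financial account: purchases of foreign government bonds by domestic residents 773.5, acquisition of a foreign subsidiary by a resident firm (outward FDI) 339.5, foreign purchases of domestic corporate bonds 802.3; primary income: dividends received from foreign subsidiaries of resident firms 137.5, interest paid on external government debt 413.5, interest received on holdings of foreign bonds 148.6.)

-1218.0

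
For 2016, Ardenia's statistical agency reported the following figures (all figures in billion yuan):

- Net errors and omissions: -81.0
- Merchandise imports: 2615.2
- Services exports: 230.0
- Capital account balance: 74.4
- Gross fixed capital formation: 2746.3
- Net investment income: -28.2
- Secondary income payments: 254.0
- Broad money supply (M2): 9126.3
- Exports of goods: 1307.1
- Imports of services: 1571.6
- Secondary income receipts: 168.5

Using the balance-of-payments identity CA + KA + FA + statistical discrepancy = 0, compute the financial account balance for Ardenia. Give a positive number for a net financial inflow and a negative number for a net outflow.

Goods balance = 1307.1 - 2615.2 = -1308.1
Services balance = 230.0 - 1571.6 = -1341.6
Trade balance (goods + services) = -1308.1 + (-1341.6) = -2649.7
Net primary income = -28.2
Net secondary income = 168.5 - 254.0 = -85.5
Current account = -2649.7 + (-28.2) + (-85.5) = -2763.4
Financial account = -(-2763.4 + 74.4 + (-81.0)) = 2770.0

2770.0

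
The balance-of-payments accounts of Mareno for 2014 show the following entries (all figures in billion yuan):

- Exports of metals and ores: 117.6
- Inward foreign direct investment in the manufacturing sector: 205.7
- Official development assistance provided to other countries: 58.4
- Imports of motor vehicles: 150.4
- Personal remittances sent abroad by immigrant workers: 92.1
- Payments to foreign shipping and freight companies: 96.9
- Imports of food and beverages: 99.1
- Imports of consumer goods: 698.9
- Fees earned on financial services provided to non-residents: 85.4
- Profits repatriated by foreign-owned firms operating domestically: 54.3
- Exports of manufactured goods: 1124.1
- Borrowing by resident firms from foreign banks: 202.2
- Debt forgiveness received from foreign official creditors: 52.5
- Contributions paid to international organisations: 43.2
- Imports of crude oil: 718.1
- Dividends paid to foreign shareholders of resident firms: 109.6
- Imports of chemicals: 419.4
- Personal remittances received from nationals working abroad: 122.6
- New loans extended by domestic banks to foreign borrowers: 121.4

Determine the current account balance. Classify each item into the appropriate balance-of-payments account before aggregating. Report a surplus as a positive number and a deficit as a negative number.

-1090.7

Goods: 117.6 - 150.4 - 419.4 - 99.1 - 718.1 - 698.9 + 1124.1 = -844.2
Services: -96.9 + 85.4 = -11.5
Primary income: -54.3 - 109.6 = -163.9
Secondary income: 122.6 - 43.2 - 92.1 - 58.4 = -71.1
Current account = (-844.2) + (-11.5) + (-163.9) + (-71.1) = -1090.7
(Excluded from the current account — financial account: inward foreign direct investment in the manufacturing sector 205.7, borrowing by resident firms from foreign banks 202.2, new loans extended by domestic banks to foreign borrowers 121.4; capital account: debt forgiveness received from foreign official creditors 52.5.)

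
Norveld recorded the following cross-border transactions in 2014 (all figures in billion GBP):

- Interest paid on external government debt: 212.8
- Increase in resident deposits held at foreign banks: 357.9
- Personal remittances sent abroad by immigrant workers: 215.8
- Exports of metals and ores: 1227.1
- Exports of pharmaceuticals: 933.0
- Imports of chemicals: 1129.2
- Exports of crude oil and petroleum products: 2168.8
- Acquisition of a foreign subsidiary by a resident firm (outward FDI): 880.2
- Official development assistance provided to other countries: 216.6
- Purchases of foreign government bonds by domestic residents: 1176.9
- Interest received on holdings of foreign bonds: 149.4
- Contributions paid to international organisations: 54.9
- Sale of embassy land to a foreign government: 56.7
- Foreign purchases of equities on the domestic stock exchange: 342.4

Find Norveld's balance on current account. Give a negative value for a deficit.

Goods: 1227.1 - 1129.2 + 2168.8 + 933.0 = 3199.7
Primary income: -212.8 + 149.4 = -63.4
Secondary income: -54.9 - 215.8 - 216.6 = -487.3
Current account = 3199.7 + (-63.4) + (-487.3) = 2649.0
(Excluded from the current account — financial account: increase in resident deposits held at foreign banks 357.9, acquisition of a foreign subsidiary by a resident firm (outward FDI) 880.2, purchases of foreign government bonds by domestic residents 1176.9, foreign purchases of equities on the domestic stock exchange 342.4; capital account: sale of embassy land to a foreign government 56.7.)

2649.0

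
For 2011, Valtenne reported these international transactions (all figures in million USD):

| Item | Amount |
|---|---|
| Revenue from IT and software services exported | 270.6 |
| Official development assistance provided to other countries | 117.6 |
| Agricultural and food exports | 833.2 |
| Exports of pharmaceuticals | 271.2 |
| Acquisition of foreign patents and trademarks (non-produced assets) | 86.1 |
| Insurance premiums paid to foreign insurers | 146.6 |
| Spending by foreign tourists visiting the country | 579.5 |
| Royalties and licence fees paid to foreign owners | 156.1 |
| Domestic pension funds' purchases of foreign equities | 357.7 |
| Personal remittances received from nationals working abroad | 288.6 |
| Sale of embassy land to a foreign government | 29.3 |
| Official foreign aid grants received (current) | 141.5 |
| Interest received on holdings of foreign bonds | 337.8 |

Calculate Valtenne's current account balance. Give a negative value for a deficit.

Goods: 271.2 + 833.2 = 1104.4
Services: -146.6 + 270.6 + 579.5 - 156.1 = 547.4
Primary income: 337.8
Secondary income: 288.6 + 141.5 - 117.6 = 312.5
Current account = 1104.4 + 547.4 + 337.8 + 312.5 = 2302.1
(Excluded from the current account — capital account: acquisition of foreign patents and trademarks (non-produced assets) 86.1, sale of embassy land to a foreign government 29.3; financial account: domestic pension funds' purchases of foreign equities 357.7.)

2302.1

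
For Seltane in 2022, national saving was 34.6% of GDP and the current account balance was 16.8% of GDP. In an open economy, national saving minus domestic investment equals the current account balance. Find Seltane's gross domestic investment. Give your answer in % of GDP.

17.8

I = S - CA = 34.6 - 16.8 = 17.8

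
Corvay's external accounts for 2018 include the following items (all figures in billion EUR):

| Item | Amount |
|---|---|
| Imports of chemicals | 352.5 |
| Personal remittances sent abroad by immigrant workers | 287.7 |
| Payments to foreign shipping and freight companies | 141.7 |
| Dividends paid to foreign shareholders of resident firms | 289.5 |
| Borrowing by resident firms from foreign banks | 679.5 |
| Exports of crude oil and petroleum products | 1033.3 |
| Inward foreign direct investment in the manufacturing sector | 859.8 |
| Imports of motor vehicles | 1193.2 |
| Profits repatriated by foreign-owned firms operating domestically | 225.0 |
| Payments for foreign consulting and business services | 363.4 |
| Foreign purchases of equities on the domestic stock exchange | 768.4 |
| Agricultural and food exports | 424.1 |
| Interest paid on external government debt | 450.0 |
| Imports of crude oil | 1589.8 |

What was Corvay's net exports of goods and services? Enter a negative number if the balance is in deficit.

Goods: -1193.2 - 352.5 + 1033.3 - 1589.8 + 424.1 = -1678.1
Services: -141.7 - 363.4 = -505.1
Trade balance = -1678.1 + (-505.1) = -2183.2
(Excluded from the trade balance — secondary income: personal remittances sent abroad by immigrant workers 287.7; primary income: dividends paid to foreign shareholders of resident firms 289.5, profits repatriated by foreign-owned firms operating domestically 225.0, interest paid on external government debt 450.0; financial account: borrowing by resident firms from foreign banks 679.5, inward foreign direct investment in the manufacturing sector 859.8, foreign purchases of equities on the domestic stock exchange 768.4.)

-2183.2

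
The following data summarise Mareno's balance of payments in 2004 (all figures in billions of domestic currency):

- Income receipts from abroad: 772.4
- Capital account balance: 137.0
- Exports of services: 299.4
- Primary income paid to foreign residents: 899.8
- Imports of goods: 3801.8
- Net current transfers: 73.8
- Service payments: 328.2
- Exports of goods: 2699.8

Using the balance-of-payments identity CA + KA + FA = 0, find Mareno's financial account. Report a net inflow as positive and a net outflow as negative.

1047.4

Goods balance = 2699.8 - 3801.8 = -1102.0
Services balance = 299.4 - 328.2 = -28.8
Trade balance (goods + services) = -1102.0 + (-28.8) = -1130.8
Net primary income = 772.4 - 899.8 = -127.4
Net secondary income = 73.8
Current account = -1130.8 + (-127.4) + 73.8 = -1184.4
Financial account = -(-1184.4 + 137.0) = 1047.4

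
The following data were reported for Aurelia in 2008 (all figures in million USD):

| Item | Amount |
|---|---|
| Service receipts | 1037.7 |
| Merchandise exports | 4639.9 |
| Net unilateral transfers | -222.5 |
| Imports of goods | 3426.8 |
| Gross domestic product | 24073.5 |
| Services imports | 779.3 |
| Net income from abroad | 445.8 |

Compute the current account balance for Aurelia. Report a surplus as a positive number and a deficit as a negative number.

1694.8

Goods balance = 4639.9 - 3426.8 = 1213.1
Services balance = 1037.7 - 779.3 = 258.4
Trade balance (goods + services) = 1213.1 + 258.4 = 1471.5
Net primary income = 445.8
Net secondary income = -222.5
Current account = 1471.5 + 445.8 + (-222.5) = 1694.8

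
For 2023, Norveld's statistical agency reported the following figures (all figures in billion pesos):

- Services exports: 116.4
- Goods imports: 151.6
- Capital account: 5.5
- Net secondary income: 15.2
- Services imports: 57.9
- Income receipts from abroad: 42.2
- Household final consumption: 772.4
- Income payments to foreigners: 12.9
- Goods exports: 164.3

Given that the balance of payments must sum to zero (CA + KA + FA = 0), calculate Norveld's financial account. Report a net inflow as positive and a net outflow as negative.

Goods balance = 164.3 - 151.6 = 12.7
Services balance = 116.4 - 57.9 = 58.5
Trade balance (goods + services) = 12.7 + 58.5 = 71.2
Net primary income = 42.2 - 12.9 = 29.3
Net secondary income = 15.2
Current account = 71.2 + 29.3 + 15.2 = 115.7
Financial account = -(115.7 + 5.5) = -121.2

-121.2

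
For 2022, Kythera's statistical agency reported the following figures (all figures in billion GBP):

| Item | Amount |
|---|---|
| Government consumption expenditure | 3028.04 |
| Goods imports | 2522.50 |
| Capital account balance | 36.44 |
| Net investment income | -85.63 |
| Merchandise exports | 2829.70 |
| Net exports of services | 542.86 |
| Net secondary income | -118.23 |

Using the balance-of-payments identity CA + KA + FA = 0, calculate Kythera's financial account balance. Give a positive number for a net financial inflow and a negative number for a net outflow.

Goods balance = 2829.70 - 2522.50 = 307.20
Services balance = 542.86
Trade balance (goods + services) = 307.20 + 542.86 = 850.06
Net primary income = -85.63
Net secondary income = -118.23
Current account = 850.06 + (-85.63) + (-118.23) = 646.20
Financial account = -(646.20 + 36.44) = -682.64

-682.64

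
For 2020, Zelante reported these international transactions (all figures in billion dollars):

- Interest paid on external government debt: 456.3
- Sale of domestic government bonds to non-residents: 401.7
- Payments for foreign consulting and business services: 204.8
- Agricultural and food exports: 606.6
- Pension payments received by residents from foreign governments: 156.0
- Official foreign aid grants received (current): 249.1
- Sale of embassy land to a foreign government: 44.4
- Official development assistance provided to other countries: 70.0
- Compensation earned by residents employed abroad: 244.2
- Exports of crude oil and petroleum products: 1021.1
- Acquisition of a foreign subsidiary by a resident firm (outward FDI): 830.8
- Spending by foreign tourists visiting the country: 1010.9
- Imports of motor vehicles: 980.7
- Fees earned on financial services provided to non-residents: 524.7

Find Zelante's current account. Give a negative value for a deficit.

2100.8

Goods: 1021.1 + 606.6 - 980.7 = 647.0
Services: 1010.9 - 204.8 + 524.7 = 1330.8
Primary income: 244.2 - 456.3 = -212.1
Secondary income: 249.1 - 70.0 + 156.0 = 335.1
Current account = 647.0 + 1330.8 + (-212.1) + 335.1 = 2100.8
(Excluded from the current account — financial account: sale of domestic government bonds to non-residents 401.7, acquisition of a foreign subsidiary by a resident firm (outward FDI) 830.8; capital account: sale of embassy land to a foreign government 44.4.)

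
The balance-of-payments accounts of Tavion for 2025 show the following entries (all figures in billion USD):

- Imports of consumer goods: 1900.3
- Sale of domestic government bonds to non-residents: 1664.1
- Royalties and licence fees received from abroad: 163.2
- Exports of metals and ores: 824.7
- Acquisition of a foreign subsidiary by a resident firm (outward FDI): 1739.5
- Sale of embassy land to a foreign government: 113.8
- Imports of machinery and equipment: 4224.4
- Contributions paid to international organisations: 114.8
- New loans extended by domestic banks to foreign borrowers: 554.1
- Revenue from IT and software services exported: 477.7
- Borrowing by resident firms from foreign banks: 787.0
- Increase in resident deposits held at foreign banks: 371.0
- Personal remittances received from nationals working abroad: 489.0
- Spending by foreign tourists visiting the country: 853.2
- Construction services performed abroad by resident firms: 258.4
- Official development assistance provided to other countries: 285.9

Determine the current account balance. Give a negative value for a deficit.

Goods: -4224.4 + 824.7 - 1900.3 = -5300.0
Services: 477.7 + 163.2 + 853.2 + 258.4 = 1752.5
Secondary income: -114.8 + 489.0 - 285.9 = 88.3
Current account = (-5300.0) + 1752.5 + 88.3 = -3459.2
(Excluded from the current account — financial account: sale of domestic government bonds to non-residents 1664.1, acquisition of a foreign subsidiary by a resident firm (outward FDI) 1739.5, new loans extended by domestic banks to foreign borrowers 554.1, borrowing by resident firms from foreign banks 787.0, increase in resident deposits held at foreign banks 371.0; capital account: sale of embassy land to a foreign government 113.8.)

-3459.2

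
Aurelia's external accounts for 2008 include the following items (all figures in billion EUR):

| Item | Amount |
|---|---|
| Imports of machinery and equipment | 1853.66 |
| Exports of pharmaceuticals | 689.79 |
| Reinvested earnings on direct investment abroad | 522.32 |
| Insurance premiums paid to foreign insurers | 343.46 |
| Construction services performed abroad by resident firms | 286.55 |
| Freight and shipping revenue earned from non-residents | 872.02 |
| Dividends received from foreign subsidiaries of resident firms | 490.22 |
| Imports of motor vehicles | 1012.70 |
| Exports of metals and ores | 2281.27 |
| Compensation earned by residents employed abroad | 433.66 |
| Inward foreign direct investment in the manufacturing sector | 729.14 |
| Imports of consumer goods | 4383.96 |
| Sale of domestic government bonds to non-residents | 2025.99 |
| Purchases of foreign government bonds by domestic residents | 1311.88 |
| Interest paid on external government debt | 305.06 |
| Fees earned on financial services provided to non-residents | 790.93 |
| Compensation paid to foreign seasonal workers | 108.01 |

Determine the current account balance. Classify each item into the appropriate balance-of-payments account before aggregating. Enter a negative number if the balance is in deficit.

-1640.09

Goods: -4383.96 + 2281.27 - 1853.66 - 1012.70 + 689.79 = -4279.26
Services: -343.46 + 872.02 + 790.93 + 286.55 = 1606.04
Primary income: -108.01 - 305.06 + 522.32 + 433.66 + 490.22 = 1033.13
Current account = (-4279.26) + 1606.04 + 1033.13 = -1640.09
(Excluded from the current account — financial account: inward foreign direct investment in the manufacturing sector 729.14, sale of domestic government bonds to non-residents 2025.99, purchases of foreign government bonds by domestic residents 1311.88.)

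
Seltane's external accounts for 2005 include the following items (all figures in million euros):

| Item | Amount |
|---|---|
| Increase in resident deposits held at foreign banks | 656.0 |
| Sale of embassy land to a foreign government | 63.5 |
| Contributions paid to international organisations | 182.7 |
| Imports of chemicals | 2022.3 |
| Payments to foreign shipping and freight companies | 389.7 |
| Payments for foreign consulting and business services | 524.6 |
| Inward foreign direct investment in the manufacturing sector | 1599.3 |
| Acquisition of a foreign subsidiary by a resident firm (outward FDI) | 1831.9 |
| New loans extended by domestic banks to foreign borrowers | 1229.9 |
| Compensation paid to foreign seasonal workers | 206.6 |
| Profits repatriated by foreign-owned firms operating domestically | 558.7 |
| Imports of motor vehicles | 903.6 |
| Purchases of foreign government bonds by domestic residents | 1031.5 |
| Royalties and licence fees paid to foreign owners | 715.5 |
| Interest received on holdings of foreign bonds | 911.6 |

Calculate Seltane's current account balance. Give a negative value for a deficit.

Goods: -2022.3 - 903.6 = -2925.9
Services: -715.5 - 389.7 - 524.6 = -1629.8
Primary income: -206.6 - 558.7 + 911.6 = 146.3
Secondary income: -182.7
Current account = (-2925.9) + (-1629.8) + 146.3 + (-182.7) = -4592.1
(Excluded from the current account — financial account: increase in resident deposits held at foreign banks 656.0, inward foreign direct investment in the manufacturing sector 1599.3, acquisition of a foreign subsidiary by a resident firm (outward FDI) 1831.9, new loans extended by domestic banks to foreign borrowers 1229.9, purchases of foreign government bonds by domestic residents 1031.5; capital account: sale of embassy land to a foreign government 63.5.)

-4592.1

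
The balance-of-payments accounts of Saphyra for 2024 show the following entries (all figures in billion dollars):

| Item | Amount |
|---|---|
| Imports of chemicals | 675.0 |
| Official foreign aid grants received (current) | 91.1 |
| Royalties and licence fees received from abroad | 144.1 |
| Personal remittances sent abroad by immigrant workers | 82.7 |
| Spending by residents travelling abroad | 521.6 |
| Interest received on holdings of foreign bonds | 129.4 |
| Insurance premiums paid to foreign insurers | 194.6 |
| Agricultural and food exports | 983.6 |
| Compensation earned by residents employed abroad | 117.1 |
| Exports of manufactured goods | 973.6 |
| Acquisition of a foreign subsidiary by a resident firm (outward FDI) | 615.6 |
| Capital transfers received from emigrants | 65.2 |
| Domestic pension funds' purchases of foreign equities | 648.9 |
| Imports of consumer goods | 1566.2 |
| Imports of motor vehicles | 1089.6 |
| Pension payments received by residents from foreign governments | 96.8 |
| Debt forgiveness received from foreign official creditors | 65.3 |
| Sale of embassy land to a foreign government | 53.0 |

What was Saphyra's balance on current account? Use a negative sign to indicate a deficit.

Goods: -1566.2 - 1089.6 - 675.0 + 973.6 + 983.6 = -1373.6
Services: 144.1 - 194.6 - 521.6 = -572.1
Primary income: 117.1 + 129.4 = 246.5
Secondary income: 96.8 - 82.7 + 91.1 = 105.2
Current account = (-1373.6) + (-572.1) + 246.5 + 105.2 = -1594.0
(Excluded from the current account — financial account: acquisition of a foreign subsidiary by a resident firm (outward FDI) 615.6, domestic pension funds' purchases of foreign equities 648.9; capital account: capital transfers received from emigrants 65.2, debt forgiveness received from foreign official creditors 65.3, sale of embassy land to a foreign government 53.0.)

-1594.0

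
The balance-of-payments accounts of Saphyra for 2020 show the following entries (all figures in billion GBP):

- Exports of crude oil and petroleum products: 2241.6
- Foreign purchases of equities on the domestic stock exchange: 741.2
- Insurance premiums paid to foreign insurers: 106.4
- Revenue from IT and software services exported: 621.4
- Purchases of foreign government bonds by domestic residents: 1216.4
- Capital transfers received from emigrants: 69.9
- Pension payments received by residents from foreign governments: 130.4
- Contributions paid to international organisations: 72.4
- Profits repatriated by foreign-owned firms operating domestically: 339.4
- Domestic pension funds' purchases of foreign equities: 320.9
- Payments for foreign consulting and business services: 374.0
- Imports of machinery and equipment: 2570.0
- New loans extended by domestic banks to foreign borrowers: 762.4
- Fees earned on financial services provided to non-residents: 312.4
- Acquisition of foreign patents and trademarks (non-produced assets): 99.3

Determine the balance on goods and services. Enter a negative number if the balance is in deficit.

Goods: 2241.6 - 2570.0 = -328.4
Services: 621.4 - 374.0 - 106.4 + 312.4 = 453.4
Trade balance = -328.4 + 453.4 = 125.0
(Excluded from the trade balance — financial account: foreign purchases of equities on the domestic stock exchange 741.2, purchases of foreign government bonds by domestic residents 1216.4, domestic pension funds' purchases of foreign equities 320.9, new loans extended by domestic banks to foreign borrowers 762.4; capital account: capital transfers received from emigrants 69.9, acquisition of foreign patents and trademarks (non-produced assets) 99.3; secondary income: pension payments received by residents from foreign governments 130.4, contributions paid to international organisations 72.4; primary income: profits repatriated by foreign-owned firms operating domestically 339.4.)

125.0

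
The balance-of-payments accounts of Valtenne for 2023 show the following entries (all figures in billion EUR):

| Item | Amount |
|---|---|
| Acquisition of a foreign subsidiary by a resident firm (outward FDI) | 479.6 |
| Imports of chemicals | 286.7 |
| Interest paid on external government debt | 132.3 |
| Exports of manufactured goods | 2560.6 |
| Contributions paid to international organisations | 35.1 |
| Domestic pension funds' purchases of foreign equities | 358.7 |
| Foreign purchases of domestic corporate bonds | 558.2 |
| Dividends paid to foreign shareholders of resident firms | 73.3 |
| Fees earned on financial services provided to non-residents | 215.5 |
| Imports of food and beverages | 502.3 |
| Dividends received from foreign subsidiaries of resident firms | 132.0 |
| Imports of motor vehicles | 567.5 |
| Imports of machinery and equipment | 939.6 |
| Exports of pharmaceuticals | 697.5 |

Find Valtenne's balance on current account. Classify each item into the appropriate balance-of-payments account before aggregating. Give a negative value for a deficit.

1068.8

Goods: 2560.6 + 697.5 - 939.6 - 567.5 - 502.3 - 286.7 = 962.0
Services: 215.5
Primary income: -132.3 + 132.0 - 73.3 = -73.6
Secondary income: -35.1
Current account = 962.0 + 215.5 + (-73.6) + (-35.1) = 1068.8
(Excluded from the current account — financial account: acquisition of a foreign subsidiary by a resident firm (outward FDI) 479.6, domestic pension funds' purchases of foreign equities 358.7, foreign purchases of domestic corporate bonds 558.2.)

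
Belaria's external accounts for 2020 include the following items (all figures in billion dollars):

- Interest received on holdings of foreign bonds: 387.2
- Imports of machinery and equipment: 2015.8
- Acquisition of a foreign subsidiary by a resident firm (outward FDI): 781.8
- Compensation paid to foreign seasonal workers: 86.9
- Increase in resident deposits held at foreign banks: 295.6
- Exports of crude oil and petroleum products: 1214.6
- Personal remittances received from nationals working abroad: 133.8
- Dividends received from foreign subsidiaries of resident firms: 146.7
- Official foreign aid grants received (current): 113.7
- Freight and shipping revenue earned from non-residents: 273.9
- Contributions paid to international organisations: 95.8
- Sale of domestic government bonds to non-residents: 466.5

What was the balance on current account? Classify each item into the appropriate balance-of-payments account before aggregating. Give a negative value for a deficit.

Goods: 1214.6 - 2015.8 = -801.2
Services: 273.9
Primary income: -86.9 + 387.2 + 146.7 = 447.0
Secondary income: 113.7 - 95.8 + 133.8 = 151.7
Current account = (-801.2) + 273.9 + 447.0 + 151.7 = 71.4
(Excluded from the current account — financial account: acquisition of a foreign subsidiary by a resident firm (outward FDI) 781.8, increase in resident deposits held at foreign banks 295.6, sale of domestic government bonds to non-residents 466.5.)

71.4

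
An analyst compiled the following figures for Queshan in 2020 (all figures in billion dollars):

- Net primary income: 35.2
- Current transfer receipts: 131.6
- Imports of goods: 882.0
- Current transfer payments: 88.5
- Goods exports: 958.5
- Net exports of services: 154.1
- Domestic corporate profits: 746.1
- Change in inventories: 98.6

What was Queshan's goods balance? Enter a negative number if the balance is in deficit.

Goods balance = 958.5 - 882.0 = 76.5

76.5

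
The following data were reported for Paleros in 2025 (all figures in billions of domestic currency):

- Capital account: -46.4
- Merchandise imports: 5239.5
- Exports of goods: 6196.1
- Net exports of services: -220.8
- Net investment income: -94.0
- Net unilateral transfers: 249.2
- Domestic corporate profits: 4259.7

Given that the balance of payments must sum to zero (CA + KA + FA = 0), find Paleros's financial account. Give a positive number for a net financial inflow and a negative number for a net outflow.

-844.6

Goods balance = 6196.1 - 5239.5 = 956.6
Services balance = -220.8
Trade balance (goods + services) = 956.6 + (-220.8) = 735.8
Net primary income = -94.0
Net secondary income = 249.2
Current account = 735.8 + (-94.0) + 249.2 = 891.0
Financial account = -(891.0 + (-46.4)) = -844.6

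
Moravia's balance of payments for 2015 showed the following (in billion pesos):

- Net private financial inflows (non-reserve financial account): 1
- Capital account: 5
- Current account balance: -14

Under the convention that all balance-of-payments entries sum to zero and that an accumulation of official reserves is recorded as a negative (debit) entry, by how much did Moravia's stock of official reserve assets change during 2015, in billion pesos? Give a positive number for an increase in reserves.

Official reserve transactions balance = -((-14) + 5 + 1) = 8
An accumulation of reserves is recorded as a debit (negative entry), so the change in the stock of reserves is the negative of that balance.
Change in official reserves = -(8) = -8

-8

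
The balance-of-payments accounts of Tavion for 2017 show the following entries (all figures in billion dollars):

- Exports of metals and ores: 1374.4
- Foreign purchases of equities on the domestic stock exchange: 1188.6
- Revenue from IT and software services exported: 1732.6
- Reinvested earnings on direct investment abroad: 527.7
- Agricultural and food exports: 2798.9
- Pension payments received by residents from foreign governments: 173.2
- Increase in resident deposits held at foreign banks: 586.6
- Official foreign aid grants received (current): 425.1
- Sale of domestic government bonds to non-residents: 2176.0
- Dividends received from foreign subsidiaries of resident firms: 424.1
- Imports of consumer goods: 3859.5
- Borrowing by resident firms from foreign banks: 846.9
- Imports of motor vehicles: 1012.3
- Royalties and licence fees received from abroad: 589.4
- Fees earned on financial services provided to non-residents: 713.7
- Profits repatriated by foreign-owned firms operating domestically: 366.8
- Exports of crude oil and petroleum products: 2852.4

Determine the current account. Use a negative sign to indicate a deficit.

6372.9

Goods: 1374.4 + 2852.4 + 2798.9 - 1012.3 - 3859.5 = 2153.9
Services: 1732.6 + 589.4 + 713.7 = 3035.7
Primary income: 424.1 - 366.8 + 527.7 = 585.0
Secondary income: 425.1 + 173.2 = 598.3
Current account = 2153.9 + 3035.7 + 585.0 + 598.3 = 6372.9
(Excluded from the current account — financial account: foreign purchases of equities on the domestic stock exchange 1188.6, increase in resident deposits held at foreign banks 586.6, sale of domestic government bonds to non-residents 2176.0, borrowing by resident firms from foreign banks 846.9.)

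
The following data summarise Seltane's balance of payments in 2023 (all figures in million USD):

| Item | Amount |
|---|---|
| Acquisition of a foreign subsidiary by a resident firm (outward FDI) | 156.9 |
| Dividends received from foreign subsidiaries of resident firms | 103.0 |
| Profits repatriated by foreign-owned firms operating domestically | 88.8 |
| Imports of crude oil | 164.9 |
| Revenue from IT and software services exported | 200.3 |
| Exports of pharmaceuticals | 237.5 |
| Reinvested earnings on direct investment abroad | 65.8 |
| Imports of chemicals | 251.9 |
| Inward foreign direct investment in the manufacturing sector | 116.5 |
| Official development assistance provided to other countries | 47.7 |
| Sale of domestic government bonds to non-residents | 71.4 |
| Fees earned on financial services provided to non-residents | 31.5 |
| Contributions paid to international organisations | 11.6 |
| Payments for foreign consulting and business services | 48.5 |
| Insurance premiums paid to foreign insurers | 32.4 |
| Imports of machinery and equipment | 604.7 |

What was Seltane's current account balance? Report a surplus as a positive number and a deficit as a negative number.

Goods: 237.5 - 164.9 - 251.9 - 604.7 = -784.0
Services: 200.3 - 48.5 + 31.5 - 32.4 = 150.9
Primary income: -88.8 + 65.8 + 103.0 = 80.0
Secondary income: -47.7 - 11.6 = -59.3
Current account = (-784.0) + 150.9 + 80.0 + (-59.3) = -612.4
(Excluded from the current account — financial account: acquisition of a foreign subsidiary by a resident firm (outward FDI) 156.9, inward foreign direct investment in the manufacturing sector 116.5, sale of domestic government bonds to non-residents 71.4.)

-612.4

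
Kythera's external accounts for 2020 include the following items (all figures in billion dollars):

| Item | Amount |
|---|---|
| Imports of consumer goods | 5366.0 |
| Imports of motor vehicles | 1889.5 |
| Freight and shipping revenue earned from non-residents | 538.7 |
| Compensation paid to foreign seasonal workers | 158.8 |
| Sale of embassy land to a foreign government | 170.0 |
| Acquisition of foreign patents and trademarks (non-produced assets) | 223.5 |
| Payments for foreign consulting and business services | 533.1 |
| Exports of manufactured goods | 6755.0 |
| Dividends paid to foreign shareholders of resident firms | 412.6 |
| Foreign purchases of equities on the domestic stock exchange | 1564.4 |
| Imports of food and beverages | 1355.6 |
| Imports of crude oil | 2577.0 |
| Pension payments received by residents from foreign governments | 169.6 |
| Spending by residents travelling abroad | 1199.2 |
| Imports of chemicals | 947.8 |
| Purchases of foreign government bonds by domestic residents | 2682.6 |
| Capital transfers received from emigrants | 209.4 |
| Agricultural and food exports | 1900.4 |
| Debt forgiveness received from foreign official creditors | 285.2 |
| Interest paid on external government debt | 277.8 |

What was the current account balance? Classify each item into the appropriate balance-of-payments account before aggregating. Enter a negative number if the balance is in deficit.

Goods: -1355.6 - 5366.0 + 6755.0 - 947.8 - 2577.0 - 1889.5 + 1900.4 = -3480.5
Services: -1199.2 - 533.1 + 538.7 = -1193.6
Primary income: -158.8 - 412.6 - 277.8 = -849.2
Secondary income: 169.6
Current account = (-3480.5) + (-1193.6) + (-849.2) + 169.6 = -5353.7
(Excluded from the current account — capital account: sale of embassy land to a foreign government 170.0, acquisition of foreign patents and trademarks (non-produced assets) 223.5, capital transfers received from emigrants 209.4, debt forgiveness received from foreign official creditors 285.2; financial account: foreign purchases of equities on the domestic stock exchange 1564.4, purchases of foreign government bonds by domestic residents 2682.6.)

-5353.7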